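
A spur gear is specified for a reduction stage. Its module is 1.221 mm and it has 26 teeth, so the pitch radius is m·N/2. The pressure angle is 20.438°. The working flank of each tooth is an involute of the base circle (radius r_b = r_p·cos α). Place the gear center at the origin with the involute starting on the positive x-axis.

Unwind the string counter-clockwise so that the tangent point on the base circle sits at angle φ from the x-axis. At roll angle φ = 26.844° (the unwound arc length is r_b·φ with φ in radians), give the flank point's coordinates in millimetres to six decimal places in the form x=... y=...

x=16.417762 y=0.498783

pitch radius r_p = m·N/2 = 1.221·26/2 = 15.873000
base radius r_b = r_p·cos α = 15.873000·cos 20.438° = 14.873804
roll angle φ = 26.844° = 0.46851618 rad
x = r_b·(cos φ + φ·sin φ) = 14.873804·(0.89223931 + 0.46851618·0.45156286) = 16.417762
y = r_b·(sin φ − φ·cos φ) = 14.873804·(0.45156286 − 0.46851618·0.89223931) = 0.498783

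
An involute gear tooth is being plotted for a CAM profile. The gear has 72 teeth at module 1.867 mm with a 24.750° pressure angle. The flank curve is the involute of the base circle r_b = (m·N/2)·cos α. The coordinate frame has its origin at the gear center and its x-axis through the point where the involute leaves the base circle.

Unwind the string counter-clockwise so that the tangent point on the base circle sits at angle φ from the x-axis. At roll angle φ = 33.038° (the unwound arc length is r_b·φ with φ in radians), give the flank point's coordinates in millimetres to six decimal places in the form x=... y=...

pitch radius r_p = m·N/2 = 1.867·72/2 = 67.212000
base radius r_b = r_p·cos α = 67.212000·cos 24.750° = 61.038119
roll angle φ = 33.038° = 0.57662188 rad
x = r_b·(cos φ + φ·sin φ) = 61.038119·(0.83830917 + 0.57662188·0.54519514) = 70.357456
y = r_b·(sin φ − φ·cos φ) = 61.038119·(0.54519514 − 0.57662188·0.83830917) = 3.772628

x=70.357456 y=3.772628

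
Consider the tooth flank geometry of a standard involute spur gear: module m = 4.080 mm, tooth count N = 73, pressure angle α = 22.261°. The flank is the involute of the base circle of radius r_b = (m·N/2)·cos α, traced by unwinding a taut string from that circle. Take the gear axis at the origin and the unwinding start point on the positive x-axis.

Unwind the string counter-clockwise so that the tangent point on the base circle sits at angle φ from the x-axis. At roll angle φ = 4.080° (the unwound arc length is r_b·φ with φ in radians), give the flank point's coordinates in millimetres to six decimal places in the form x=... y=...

pitch radius r_p = m·N/2 = 4.080·73/2 = 148.920000
base radius r_b = r_p·cos α = 148.920000·cos 22.261° = 137.820664
roll angle φ = 4.080° = 0.07120943 rad
x = r_b·(cos φ + φ·sin φ) = 137.820664·(0.99746568 + 0.07120943·0.07114927) = 138.169650
y = r_b·(sin φ − φ·cos φ) = 137.820664·(0.07114927 − 0.07120943·0.99746568) = 0.016580

x=138.169650 y=0.016580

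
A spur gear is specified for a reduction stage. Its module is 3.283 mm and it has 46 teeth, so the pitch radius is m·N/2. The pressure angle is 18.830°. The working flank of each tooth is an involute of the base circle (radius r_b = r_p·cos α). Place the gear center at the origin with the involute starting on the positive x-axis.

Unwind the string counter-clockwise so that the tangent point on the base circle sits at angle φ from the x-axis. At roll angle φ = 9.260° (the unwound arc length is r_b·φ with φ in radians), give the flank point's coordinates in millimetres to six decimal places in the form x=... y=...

x=72.395079 y=0.100304

pitch radius r_p = m·N/2 = 3.283·46/2 = 75.509000
base radius r_b = r_p·cos α = 75.509000·cos 18.830° = 71.467788
roll angle φ = 9.260° = 0.16161749 rad
x = r_b·(cos φ + φ·sin φ) = 71.467788·(0.98696830 + 0.16161749·0.16091483) = 72.395079
y = r_b·(sin φ − φ·cos φ) = 71.467788·(0.16091483 − 0.16161749·0.98696830) = 0.100304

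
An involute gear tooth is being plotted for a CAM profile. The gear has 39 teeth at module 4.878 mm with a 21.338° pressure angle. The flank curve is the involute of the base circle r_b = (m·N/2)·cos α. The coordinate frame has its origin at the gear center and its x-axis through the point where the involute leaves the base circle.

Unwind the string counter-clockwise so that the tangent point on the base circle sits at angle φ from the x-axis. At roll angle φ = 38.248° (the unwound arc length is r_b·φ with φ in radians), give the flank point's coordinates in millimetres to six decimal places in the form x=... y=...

x=106.196393 y=8.400300

pitch radius r_p = m·N/2 = 4.878·39/2 = 95.121000
base radius r_b = r_p·cos α = 95.121000·cos 21.338° = 88.600465
roll angle φ = 38.248° = 0.66755353 rad
x = r_b·(cos φ + φ·sin φ) = 88.600465·(0.78533854 + 0.66755353·0.61906654) = 106.196393
y = r_b·(sin φ − φ·cos φ) = 88.600465·(0.61906654 − 0.66755353·0.78533854) = 8.400300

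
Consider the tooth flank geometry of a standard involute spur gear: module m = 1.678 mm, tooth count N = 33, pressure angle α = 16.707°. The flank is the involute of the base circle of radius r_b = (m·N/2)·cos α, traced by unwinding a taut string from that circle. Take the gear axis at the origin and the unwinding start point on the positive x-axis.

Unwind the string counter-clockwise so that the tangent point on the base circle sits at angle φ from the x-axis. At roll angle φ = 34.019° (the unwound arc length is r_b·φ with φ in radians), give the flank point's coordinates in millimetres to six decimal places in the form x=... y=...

x=30.788560 y=1.785798

pitch radius r_p = m·N/2 = 1.678·33/2 = 27.687000
base radius r_b = r_p·cos α = 27.687000·cos 16.707° = 26.518259
roll angle φ = 34.019° = 0.59374356 rad
x = r_b·(cos φ + φ·sin φ) = 26.518259·(0.82885209 + 0.59374356·0.55946779) = 30.788560
y = r_b·(sin φ − φ·cos φ) = 26.518259·(0.55946779 − 0.59374356·0.82885209) = 1.785798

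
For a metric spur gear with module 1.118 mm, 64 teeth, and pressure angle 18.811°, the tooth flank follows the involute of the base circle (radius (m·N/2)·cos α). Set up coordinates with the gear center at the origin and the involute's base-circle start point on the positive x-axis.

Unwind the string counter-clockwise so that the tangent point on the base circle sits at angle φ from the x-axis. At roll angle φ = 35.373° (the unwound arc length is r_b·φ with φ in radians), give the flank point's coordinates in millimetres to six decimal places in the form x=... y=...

x=39.716913 y=2.556434

pitch radius r_p = m·N/2 = 1.118·64/2 = 35.776000
base radius r_b = r_p·cos α = 35.776000·cos 18.811° = 33.865110
roll angle φ = 35.373° = 0.61737532 rad
x = r_b·(cos φ + φ·sin φ) = 33.865110·(0.81540069 + 0.61737532·0.57889699) = 39.716913
y = r_b·(sin φ − φ·cos φ) = 33.865110·(0.57889699 − 0.61737532·0.81540069) = 2.556434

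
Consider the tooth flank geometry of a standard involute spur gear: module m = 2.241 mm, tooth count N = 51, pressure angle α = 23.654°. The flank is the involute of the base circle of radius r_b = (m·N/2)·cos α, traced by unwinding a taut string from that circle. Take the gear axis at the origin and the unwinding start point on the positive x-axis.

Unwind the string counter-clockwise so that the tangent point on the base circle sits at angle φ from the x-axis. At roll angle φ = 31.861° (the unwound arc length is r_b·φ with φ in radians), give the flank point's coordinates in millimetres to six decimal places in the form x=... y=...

x=59.822524 y=2.908507

pitch radius r_p = m·N/2 = 2.241·51/2 = 57.145500
base radius r_b = r_p·cos α = 57.145500·cos 23.654° = 52.344421
roll angle φ = 31.861° = 0.55607935 rad
x = r_b·(cos φ + φ·sin φ) = 52.344421·(0.84933119 + 0.55607935·0.52786034) = 59.822524
y = r_b·(sin φ − φ·cos φ) = 52.344421·(0.52786034 − 0.55607935·0.84933119) = 2.908507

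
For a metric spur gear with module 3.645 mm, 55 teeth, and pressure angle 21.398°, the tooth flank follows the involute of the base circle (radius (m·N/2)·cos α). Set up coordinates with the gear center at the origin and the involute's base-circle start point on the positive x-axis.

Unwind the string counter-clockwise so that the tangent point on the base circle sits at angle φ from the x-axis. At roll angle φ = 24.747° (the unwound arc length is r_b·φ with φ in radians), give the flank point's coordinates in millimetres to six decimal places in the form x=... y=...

pitch radius r_p = m·N/2 = 3.645·55/2 = 100.237500
base radius r_b = r_p·cos α = 100.237500·cos 21.398° = 93.327984
roll angle φ = 24.747° = 0.43191663 rad
x = r_b·(cos φ + φ·sin φ) = 93.327984·(0.90816509 + 0.43191663·0.41861219) = 101.631436
y = r_b·(sin φ − φ·cos φ) = 93.327984·(0.41861219 − 0.43191663·0.90816509) = 2.460180

x=101.631436 y=2.460180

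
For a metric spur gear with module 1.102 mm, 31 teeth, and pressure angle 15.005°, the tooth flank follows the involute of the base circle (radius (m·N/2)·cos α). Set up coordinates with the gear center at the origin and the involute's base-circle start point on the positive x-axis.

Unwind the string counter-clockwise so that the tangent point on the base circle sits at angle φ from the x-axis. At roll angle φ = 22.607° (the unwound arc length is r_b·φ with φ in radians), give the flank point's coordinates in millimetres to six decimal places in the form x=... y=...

x=17.733313 y=0.332591

pitch radius r_p = m·N/2 = 1.102·31/2 = 17.081000
base radius r_b = r_p·cos α = 17.081000·cos 15.005° = 16.498593
roll angle φ = 22.607° = 0.39456658 rad
x = r_b·(cos φ + φ·sin φ) = 16.498593·(0.92316326 + 0.39456658·0.38440811) = 17.733313
y = r_b·(sin φ − φ·cos φ) = 16.498593·(0.38440811 − 0.39456658·0.92316326) = 0.332591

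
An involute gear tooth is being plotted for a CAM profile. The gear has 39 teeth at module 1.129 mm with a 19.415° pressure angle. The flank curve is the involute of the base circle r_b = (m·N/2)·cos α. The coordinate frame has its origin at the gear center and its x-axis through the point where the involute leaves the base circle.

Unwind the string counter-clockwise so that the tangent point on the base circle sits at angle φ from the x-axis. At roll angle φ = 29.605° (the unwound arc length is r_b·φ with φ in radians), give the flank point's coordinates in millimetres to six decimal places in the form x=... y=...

pitch radius r_p = m·N/2 = 1.129·39/2 = 22.015500
base radius r_b = r_p·cos α = 22.015500·cos 19.415° = 20.763603
roll angle φ = 29.605° = 0.51670473 rad
x = r_b·(cos φ + φ·sin φ) = 20.763603·(0.86945182 + 0.51670473·0.49401774) = 23.353097
y = r_b·(sin φ − φ·cos φ) = 20.763603·(0.49401774 − 0.51670473·0.86945182) = 0.929542

x=23.353097 y=0.929542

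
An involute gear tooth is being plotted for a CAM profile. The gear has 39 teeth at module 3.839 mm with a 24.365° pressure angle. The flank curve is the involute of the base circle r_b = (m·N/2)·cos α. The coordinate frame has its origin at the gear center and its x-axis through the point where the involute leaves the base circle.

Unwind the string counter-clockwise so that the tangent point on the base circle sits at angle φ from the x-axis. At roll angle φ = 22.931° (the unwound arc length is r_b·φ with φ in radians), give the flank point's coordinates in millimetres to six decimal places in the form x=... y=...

x=73.437841 y=1.433996

pitch radius r_p = m·N/2 = 3.839·39/2 = 74.860500
base radius r_b = r_p·cos α = 74.860500·cos 24.365° = 68.193113
roll angle φ = 22.931° = 0.40022145 rad
x = r_b·(cos φ + φ·sin φ) = 68.193113·(0.92097473 + 0.40022145·0.38962230) = 73.437841
y = r_b·(sin φ − φ·cos φ) = 68.193113·(0.38962230 − 0.40022145·0.92097473) = 1.433996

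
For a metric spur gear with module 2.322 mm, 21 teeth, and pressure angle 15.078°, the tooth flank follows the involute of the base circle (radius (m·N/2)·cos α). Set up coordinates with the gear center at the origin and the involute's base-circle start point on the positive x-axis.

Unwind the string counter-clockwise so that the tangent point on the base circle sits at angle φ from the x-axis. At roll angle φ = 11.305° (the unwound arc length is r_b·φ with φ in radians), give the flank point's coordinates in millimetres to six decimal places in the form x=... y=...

x=23.995425 y=0.060044

pitch radius r_p = m·N/2 = 2.322·21/2 = 24.381000
base radius r_b = r_p·cos α = 24.381000·cos 15.078° = 23.541625
roll angle φ = 11.305° = 0.19730947 rad
x = r_b·(cos φ + φ·sin φ) = 23.541625·(0.98059756 + 0.19730947·0.19603172) = 23.995425
y = r_b·(sin φ − φ·cos φ) = 23.541625·(0.19603172 − 0.19730947·0.98059756) = 0.060044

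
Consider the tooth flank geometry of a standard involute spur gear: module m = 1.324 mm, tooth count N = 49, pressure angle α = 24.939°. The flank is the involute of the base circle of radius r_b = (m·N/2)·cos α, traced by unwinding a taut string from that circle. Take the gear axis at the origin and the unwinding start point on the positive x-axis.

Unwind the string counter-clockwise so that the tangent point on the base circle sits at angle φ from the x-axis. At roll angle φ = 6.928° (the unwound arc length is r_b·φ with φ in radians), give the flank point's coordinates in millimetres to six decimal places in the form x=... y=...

pitch radius r_p = m·N/2 = 1.324·49/2 = 32.438000
base radius r_b = r_p·cos α = 32.438000·cos 24.939° = 29.413391
roll angle φ = 6.928° = 0.12091641 rad
x = r_b·(cos φ + φ·sin φ) = 29.413391·(0.99269851 + 0.12091641·0.12062198) = 29.627629
y = r_b·(sin φ − φ·cos φ) = 29.413391·(0.12062198 − 0.12091641·0.99269851) = 0.017308

x=29.627629 y=0.017308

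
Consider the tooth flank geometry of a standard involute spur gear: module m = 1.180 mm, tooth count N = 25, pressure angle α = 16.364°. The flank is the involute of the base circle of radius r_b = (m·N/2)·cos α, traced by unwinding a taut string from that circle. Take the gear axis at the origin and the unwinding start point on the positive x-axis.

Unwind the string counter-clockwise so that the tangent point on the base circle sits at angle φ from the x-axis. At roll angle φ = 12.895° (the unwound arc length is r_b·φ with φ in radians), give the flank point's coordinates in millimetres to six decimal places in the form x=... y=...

x=14.506396 y=0.053506

pitch radius r_p = m·N/2 = 1.180·25/2 = 14.750000
base radius r_b = r_p·cos α = 14.750000·cos 16.364° = 14.152495
roll angle φ = 12.895° = 0.22506021 rad
x = r_b·(cos φ + φ·sin φ) = 14.152495·(0.97478067 + 0.22506021·0.22316505) = 14.506396
y = r_b·(sin φ − φ·cos φ) = 14.152495·(0.22316505 − 0.22506021·0.97478067) = 0.053506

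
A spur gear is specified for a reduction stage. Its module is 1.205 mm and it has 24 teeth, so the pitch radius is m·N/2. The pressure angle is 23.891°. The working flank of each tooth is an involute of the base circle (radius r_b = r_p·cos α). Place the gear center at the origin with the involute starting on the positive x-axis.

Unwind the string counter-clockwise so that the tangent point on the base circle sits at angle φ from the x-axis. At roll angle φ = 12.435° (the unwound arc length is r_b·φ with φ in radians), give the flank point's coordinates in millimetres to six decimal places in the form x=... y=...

pitch radius r_p = m·N/2 = 1.205·24/2 = 14.460000
base radius r_b = r_p·cos α = 14.460000·cos 23.891° = 13.221032
roll angle φ = 12.435° = 0.21703169 rad
x = r_b·(cos φ + φ·sin φ) = 13.221032·(0.97654092 + 0.21703169·0.21533190) = 13.528749
y = r_b·(sin φ − φ·cos φ) = 13.221032·(0.21533190 − 0.21703169·0.97654092) = 0.044840

x=13.528749 y=0.044840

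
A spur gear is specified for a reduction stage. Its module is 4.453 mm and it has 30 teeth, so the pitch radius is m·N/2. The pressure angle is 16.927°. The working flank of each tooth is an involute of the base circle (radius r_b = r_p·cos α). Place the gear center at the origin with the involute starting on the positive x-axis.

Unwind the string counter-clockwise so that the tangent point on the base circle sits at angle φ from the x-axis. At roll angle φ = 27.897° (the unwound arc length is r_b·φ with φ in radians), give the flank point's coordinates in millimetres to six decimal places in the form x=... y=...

pitch radius r_p = m·N/2 = 4.453·30/2 = 66.795000
base radius r_b = r_p·cos α = 66.795000·cos 16.927° = 63.901206
roll angle φ = 27.897° = 0.48689450 rad
x = r_b·(cos φ + φ·sin φ) = 63.901206·(0.88379013 + 0.48689450·0.46788354) = 71.032584
y = r_b·(sin φ − φ·cos φ) = 63.901206·(0.46788354 − 0.48689450·0.88379013) = 2.400831

x=71.032584 y=2.400831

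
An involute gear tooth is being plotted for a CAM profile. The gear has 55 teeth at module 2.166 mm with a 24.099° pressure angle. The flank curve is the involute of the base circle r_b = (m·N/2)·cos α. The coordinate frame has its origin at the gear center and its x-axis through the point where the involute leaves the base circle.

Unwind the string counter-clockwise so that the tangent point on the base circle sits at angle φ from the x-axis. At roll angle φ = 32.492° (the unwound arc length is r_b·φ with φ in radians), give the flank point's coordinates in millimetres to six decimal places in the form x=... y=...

x=62.425993 y=3.200333

pitch radius r_p = m·N/2 = 2.166·55/2 = 59.565000
base radius r_b = r_p·cos α = 59.565000·cos 24.099° = 54.373392
roll angle φ = 32.492° = 0.56709238 rad
x = r_b·(cos φ + φ·sin φ) = 54.373392·(0.84346646 + 0.56709238·0.53718184) = 62.425993
y = r_b·(sin φ − φ·cos φ) = 54.373392·(0.53718184 − 0.56709238·0.84346646) = 3.200333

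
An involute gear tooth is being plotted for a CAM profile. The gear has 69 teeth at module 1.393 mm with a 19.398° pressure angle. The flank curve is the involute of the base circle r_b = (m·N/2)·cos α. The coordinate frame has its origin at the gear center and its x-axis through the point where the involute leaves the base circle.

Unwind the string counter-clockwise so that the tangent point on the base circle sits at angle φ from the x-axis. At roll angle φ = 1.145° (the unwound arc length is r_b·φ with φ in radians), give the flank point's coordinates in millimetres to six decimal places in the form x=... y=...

pitch radius r_p = m·N/2 = 1.393·69/2 = 48.058500
base radius r_b = r_p·cos α = 48.058500·cos 19.398° = 45.330423
roll angle φ = 1.145° = 0.01998402 rad
x = r_b·(cos φ + φ·sin φ) = 45.330423·(0.99980033 + 0.01998402·0.01998269) = 45.339474
y = r_b·(sin φ − φ·cos φ) = 45.330423·(0.01998269 − 0.01998402·0.99980033) = 0.000121

x=45.339474 y=0.000121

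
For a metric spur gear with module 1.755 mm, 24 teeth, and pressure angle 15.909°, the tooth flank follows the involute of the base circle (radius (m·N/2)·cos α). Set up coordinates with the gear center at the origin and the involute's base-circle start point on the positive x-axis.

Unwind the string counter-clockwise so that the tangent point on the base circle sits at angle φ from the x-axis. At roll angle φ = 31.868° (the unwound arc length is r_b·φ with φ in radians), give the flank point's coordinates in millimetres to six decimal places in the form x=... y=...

x=23.147999 y=1.126101

pitch radius r_p = m·N/2 = 1.755·24/2 = 21.060000
base radius r_b = r_p·cos α = 21.060000·cos 15.909° = 20.253365
roll angle φ = 31.868° = 0.55620153 rad
x = r_b·(cos φ + φ·sin φ) = 20.253365·(0.84926669 + 0.55620153·0.52796410) = 23.147999
y = r_b·(sin φ − φ·cos φ) = 20.253365·(0.52796410 − 0.55620153·0.84926669) = 1.126101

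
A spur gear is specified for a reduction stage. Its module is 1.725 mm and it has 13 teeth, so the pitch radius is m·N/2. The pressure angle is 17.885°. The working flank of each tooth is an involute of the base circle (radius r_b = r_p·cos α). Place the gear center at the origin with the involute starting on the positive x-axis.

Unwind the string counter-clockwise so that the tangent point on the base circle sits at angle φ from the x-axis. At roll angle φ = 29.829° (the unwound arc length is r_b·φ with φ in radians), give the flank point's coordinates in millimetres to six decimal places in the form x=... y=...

x=12.020216 y=0.488428

pitch radius r_p = m·N/2 = 1.725·13/2 = 11.212500
base radius r_b = r_p·cos α = 11.212500·cos 17.885° = 10.670654
roll angle φ = 29.829° = 0.52061426 rad
x = r_b·(cos φ + φ·sin φ) = 10.670654·(0.86751380 + 0.52061426·0.49741311) = 12.020216
y = r_b·(sin φ − φ·cos φ) = 10.670654·(0.49741311 − 0.52061426·0.86751380) = 0.488428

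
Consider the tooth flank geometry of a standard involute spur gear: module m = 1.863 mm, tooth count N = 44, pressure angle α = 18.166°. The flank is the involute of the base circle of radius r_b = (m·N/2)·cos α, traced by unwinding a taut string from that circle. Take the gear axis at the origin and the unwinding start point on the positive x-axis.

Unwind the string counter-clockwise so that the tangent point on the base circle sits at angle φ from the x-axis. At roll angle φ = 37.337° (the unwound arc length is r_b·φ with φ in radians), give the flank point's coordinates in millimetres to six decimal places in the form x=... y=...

x=46.354459 y=3.441949

pitch radius r_p = m·N/2 = 1.863·44/2 = 40.986000
base radius r_b = r_p·cos α = 40.986000·cos 18.166° = 38.943144
roll angle φ = 37.337° = 0.65165358 rad
x = r_b·(cos φ + φ·sin φ) = 38.943144·(0.79508198 + 0.65165358·0.60650197) = 46.354459
y = r_b·(sin φ − φ·cos φ) = 38.943144·(0.60650197 − 0.65165358·0.79508198) = 3.441949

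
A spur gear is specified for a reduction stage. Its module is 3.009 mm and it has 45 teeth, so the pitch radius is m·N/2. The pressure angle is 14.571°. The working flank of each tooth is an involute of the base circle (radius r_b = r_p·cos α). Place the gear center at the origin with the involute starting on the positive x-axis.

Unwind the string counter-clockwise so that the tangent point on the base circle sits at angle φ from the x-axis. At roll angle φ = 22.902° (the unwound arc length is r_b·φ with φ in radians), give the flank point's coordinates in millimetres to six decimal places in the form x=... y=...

pitch radius r_p = m·N/2 = 3.009·45/2 = 67.702500
base radius r_b = r_p·cos α = 67.702500·cos 14.571° = 65.524959
roll angle φ = 22.902° = 0.39971531 rad
x = r_b·(cos φ + φ·sin φ) = 65.524959·(0.92117182 + 0.39971531·0.38915611) = 70.552262
y = r_b·(sin φ − φ·cos φ) = 65.524959·(0.38915611 − 0.39971531·0.92117182) = 1.372724

x=70.552262 y=1.372724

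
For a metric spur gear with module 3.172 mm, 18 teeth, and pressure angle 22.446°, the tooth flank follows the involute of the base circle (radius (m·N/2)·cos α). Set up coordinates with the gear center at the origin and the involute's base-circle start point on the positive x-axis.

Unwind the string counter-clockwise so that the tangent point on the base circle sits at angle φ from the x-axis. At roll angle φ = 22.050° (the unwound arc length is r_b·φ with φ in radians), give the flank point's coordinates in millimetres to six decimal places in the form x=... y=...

x=28.267344 y=0.493914

pitch radius r_p = m·N/2 = 3.172·18/2 = 28.548000
base radius r_b = r_p·cos α = 28.548000·cos 22.446° = 26.385198
roll angle φ = 22.050° = 0.38484510 rad
x = r_b·(cos φ + φ·sin φ) = 26.385198·(0.92685660 + 0.38484510·0.37541557) = 28.267344
y = r_b·(sin φ − φ·cos φ) = 26.385198·(0.37541557 − 0.38484510·0.92685660) = 0.493914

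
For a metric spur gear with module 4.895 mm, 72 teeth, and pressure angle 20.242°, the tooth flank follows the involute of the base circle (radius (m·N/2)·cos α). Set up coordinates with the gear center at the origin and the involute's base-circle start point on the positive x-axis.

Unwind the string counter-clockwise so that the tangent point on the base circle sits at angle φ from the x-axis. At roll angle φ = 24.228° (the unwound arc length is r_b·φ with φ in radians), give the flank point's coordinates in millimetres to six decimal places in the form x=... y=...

x=179.464196 y=4.093049

pitch radius r_p = m·N/2 = 4.895·72/2 = 176.220000
base radius r_b = r_p·cos α = 176.220000·cos 20.242° = 165.336592
roll angle φ = 24.228° = 0.42285837 rad
x = r_b·(cos φ + φ·sin φ) = 165.336592·(0.91191968 + 0.42285837·0.41036873) = 179.464196
y = r_b·(sin φ − φ·cos φ) = 165.336592·(0.41036873 − 0.42285837·0.91191968) = 4.093049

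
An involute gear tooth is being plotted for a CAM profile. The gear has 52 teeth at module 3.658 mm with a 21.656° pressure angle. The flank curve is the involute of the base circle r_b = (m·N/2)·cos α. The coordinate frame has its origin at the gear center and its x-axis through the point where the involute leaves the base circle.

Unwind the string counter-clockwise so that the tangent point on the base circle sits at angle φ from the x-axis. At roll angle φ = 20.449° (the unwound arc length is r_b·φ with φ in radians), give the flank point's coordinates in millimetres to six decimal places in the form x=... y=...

x=93.846745 y=1.322550

pitch radius r_p = m·N/2 = 3.658·52/2 = 95.108000
base radius r_b = r_p·cos α = 95.108000·cos 21.656° = 88.394920
roll angle φ = 20.449° = 0.35690238 rad
x = r_b·(cos φ + φ·sin φ) = 88.394920·(0.93698354 + 0.35690238·0.34937349) = 93.846745
y = r_b·(sin φ − φ·cos φ) = 88.394920·(0.34937349 − 0.35690238·0.93698354) = 1.322550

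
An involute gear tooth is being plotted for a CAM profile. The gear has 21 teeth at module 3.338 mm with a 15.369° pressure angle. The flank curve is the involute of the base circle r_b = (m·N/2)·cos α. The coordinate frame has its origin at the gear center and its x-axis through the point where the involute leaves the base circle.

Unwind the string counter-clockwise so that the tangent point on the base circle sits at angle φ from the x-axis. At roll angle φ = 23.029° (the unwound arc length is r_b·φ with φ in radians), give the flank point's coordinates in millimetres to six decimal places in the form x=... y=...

x=36.416173 y=0.719721

pitch radius r_p = m·N/2 = 3.338·21/2 = 35.049000
base radius r_b = r_p·cos α = 35.049000·cos 15.369° = 33.795611
roll angle φ = 23.029° = 0.40193187 rad
x = r_b·(cos φ + φ·sin φ) = 33.795611·(0.92030697 + 0.40193187·0.39119699) = 36.416173
y = r_b·(sin φ − φ·cos φ) = 33.795611·(0.39119699 − 0.40193187·0.92030697) = 0.719721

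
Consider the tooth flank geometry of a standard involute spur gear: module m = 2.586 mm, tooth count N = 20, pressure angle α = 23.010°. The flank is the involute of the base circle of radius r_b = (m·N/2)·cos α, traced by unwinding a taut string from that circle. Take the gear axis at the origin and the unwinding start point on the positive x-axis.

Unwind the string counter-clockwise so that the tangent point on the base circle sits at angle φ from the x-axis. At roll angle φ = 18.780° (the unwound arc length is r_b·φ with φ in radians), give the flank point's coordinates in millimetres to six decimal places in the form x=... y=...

x=25.046965 y=0.276406

pitch radius r_p = m·N/2 = 2.586·20/2 = 25.860000
base radius r_b = r_p·cos α = 25.860000·cos 23.010° = 23.802492
roll angle φ = 18.780° = 0.32777283 rad
x = r_b·(cos φ + φ·sin φ) = 23.802492·(0.94676169 + 0.32777283·0.32193523) = 25.046965
y = r_b·(sin φ − φ·cos φ) = 23.802492·(0.32193523 − 0.32777283·0.94676169) = 0.276406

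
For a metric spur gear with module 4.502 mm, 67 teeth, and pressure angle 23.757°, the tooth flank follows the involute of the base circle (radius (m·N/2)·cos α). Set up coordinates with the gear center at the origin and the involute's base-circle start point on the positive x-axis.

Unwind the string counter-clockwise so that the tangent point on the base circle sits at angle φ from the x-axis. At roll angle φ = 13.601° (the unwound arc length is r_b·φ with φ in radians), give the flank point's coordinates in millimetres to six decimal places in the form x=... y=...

pitch radius r_p = m·N/2 = 4.502·67/2 = 150.817000
base radius r_b = r_p·cos α = 150.817000·cos 23.757° = 138.037109
roll angle φ = 13.601° = 0.23738223 rad
x = r_b·(cos φ + φ·sin φ) = 138.037109·(0.97195690 + 0.23738223·0.23515908) = 141.871709
y = r_b·(sin φ − φ·cos φ) = 138.037109·(0.23515908 − 0.23738223·0.97195690) = 0.612026

x=141.871709 y=0.612026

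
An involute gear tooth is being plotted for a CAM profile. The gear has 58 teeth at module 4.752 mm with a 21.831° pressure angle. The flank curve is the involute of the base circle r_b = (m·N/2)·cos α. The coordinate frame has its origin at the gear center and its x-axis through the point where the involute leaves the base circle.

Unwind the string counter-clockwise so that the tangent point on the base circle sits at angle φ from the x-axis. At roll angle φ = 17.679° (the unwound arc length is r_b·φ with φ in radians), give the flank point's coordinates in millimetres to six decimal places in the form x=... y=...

x=133.870584 y=1.240792

pitch radius r_p = m·N/2 = 4.752·58/2 = 137.808000
base radius r_b = r_p·cos α = 137.808000·cos 21.831° = 127.925066
roll angle φ = 17.679° = 0.30855676 rad
x = r_b·(cos φ + φ·sin φ) = 127.925066·(0.95277285 + 0.30855676·0.30368387) = 133.870584
y = r_b·(sin φ − φ·cos φ) = 127.925066·(0.30368387 − 0.30855676·0.95277285) = 1.240792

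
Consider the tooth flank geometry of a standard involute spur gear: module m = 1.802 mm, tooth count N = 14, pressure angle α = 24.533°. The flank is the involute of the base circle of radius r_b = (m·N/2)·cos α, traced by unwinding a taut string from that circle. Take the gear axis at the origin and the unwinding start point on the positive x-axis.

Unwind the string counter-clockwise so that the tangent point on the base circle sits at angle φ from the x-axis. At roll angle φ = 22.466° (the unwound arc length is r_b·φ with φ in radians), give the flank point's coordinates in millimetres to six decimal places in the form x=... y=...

pitch radius r_p = m·N/2 = 1.802·14/2 = 12.614000
base radius r_b = r_p·cos α = 12.614000·cos 24.533° = 11.475237
roll angle φ = 22.466° = 0.39210567 rad
x = r_b·(cos φ + φ·sin φ) = 11.475237·(0.92410646 + 0.39210567·0.38213512) = 12.323759
y = r_b·(sin φ − φ·cos φ) = 11.475237·(0.38213512 − 0.39210567·0.92410646) = 0.227069

x=12.323759 y=0.227069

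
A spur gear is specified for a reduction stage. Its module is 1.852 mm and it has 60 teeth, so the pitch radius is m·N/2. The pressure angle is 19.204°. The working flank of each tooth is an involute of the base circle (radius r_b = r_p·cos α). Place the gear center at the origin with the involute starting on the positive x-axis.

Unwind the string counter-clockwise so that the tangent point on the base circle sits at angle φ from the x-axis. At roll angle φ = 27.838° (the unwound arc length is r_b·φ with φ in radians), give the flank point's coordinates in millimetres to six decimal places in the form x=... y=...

x=58.300507 y=1.959001

pitch radius r_p = m·N/2 = 1.852·60/2 = 55.560000
base radius r_b = r_p·cos α = 55.560000·cos 19.204° = 52.468275
roll angle φ = 27.838° = 0.48586476 rad
x = r_b·(cos φ + φ·sin φ) = 52.468275·(0.88427146 + 0.48586476·0.46697321) = 58.300507
y = r_b·(sin φ − φ·cos φ) = 52.468275·(0.46697321 − 0.48586476·0.88427146) = 1.959001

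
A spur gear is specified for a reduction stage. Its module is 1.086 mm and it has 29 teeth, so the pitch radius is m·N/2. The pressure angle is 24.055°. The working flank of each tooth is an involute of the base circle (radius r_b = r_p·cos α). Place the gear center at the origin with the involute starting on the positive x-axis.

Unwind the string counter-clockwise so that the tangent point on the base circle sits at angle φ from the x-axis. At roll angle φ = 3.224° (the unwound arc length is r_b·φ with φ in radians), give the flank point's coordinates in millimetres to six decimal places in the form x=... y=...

x=14.402192 y=0.000854

pitch radius r_p = m·N/2 = 1.086·29/2 = 15.747000
base radius r_b = r_p·cos α = 15.747000·cos 24.055° = 14.379445
roll angle φ = 3.224° = 0.05626942 rad
x = r_b·(cos φ + φ·sin φ) = 14.379445·(0.99841729 + 0.05626942·0.05623973) = 14.402192
y = r_b·(sin φ − φ·cos φ) = 14.379445·(0.05623973 − 0.05626942·0.99841729) = 0.000854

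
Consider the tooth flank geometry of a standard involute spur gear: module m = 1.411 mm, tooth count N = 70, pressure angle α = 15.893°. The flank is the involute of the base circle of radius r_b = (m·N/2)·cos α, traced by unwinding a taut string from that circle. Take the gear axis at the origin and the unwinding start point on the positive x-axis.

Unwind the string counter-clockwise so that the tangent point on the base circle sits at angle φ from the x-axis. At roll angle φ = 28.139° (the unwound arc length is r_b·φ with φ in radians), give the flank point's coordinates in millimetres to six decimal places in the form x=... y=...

x=52.884546 y=1.830602

pitch radius r_p = m·N/2 = 1.411·70/2 = 49.385000
base radius r_b = r_p·cos α = 49.385000·cos 15.893° = 47.497247
roll angle φ = 28.139° = 0.49111820 rad
x = r_b·(cos φ + φ·sin φ) = 47.497247·(0.88180605 + 0.49111820·0.47161222) = 52.884546
y = r_b·(sin φ − φ·cos φ) = 47.497247·(0.47161222 − 0.49111820·0.88180605) = 1.830602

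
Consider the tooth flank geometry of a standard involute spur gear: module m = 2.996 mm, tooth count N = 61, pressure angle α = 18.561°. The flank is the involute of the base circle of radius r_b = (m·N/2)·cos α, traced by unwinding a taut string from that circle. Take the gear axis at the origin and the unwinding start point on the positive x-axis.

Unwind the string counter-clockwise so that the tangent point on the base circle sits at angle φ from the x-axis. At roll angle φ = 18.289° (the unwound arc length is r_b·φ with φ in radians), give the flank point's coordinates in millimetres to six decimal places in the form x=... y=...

x=90.926363 y=0.929592

pitch radius r_p = m·N/2 = 2.996·61/2 = 91.378000
base radius r_b = r_p·cos α = 91.378000·cos 18.561° = 86.625001
roll angle φ = 18.289° = 0.31920327 rad
x = r_b·(cos φ + φ·sin φ) = 86.625001·(0.94948574 + 0.31920327·0.31381017) = 90.926363
y = r_b·(sin φ − φ·cos φ) = 86.625001·(0.31381017 − 0.31920327·0.94948574) = 0.929592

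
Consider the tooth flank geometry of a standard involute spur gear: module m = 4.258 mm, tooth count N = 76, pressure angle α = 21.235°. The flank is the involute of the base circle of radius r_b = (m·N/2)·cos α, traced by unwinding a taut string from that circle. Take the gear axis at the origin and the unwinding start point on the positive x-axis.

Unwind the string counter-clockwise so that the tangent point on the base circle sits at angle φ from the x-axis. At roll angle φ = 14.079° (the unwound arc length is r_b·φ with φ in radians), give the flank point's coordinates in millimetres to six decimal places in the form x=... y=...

x=155.302696 y=0.741404

pitch radius r_p = m·N/2 = 4.258·76/2 = 161.804000
base radius r_b = r_p·cos α = 161.804000·cos 21.235° = 150.817949
roll angle φ = 14.079° = 0.24572491 rad
x = r_b·(cos φ + φ·sin φ) = 150.817949·(0.96996124 + 0.24572491·0.24325952) = 155.302696
y = r_b·(sin φ − φ·cos φ) = 150.817949·(0.24325952 − 0.24572491·0.96996124) = 0.741404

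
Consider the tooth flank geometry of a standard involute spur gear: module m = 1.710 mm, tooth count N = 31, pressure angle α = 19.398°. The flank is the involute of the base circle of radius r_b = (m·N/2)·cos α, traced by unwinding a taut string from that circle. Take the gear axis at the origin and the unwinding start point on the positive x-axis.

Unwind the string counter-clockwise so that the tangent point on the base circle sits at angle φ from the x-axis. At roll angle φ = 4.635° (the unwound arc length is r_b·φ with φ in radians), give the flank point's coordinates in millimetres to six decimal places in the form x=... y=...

pitch radius r_p = m·N/2 = 1.710·31/2 = 26.505000
base radius r_b = r_p·cos α = 26.505000·cos 19.398° = 25.000424
roll angle φ = 4.635° = 0.08089601 rad
x = r_b·(cos φ + φ·sin φ) = 25.000424·(0.99672970 + 0.08089601·0.08080781) = 25.082094
y = r_b·(sin φ − φ·cos φ) = 25.000424·(0.08080781 − 0.08089601·0.99672970) = 0.004409

x=25.082094 y=0.004409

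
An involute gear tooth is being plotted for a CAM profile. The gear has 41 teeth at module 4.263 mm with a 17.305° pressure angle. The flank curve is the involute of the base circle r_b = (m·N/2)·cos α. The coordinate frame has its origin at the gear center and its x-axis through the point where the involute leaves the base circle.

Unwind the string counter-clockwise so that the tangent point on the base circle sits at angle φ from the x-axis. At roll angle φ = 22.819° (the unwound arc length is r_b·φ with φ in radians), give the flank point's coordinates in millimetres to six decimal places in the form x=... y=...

x=89.792751 y=1.729212

pitch radius r_p = m·N/2 = 4.263·41/2 = 87.391500
base radius r_b = r_p·cos α = 87.391500·cos 17.305° = 83.435710
roll angle φ = 22.819° = 0.39826668 rad
x = r_b·(cos φ + φ·sin φ) = 83.435710·(0.92173460 + 0.39826668·0.38782127) = 89.792751
y = r_b·(sin φ − φ·cos φ) = 83.435710·(0.38782127 − 0.39826668·0.92173460) = 1.729212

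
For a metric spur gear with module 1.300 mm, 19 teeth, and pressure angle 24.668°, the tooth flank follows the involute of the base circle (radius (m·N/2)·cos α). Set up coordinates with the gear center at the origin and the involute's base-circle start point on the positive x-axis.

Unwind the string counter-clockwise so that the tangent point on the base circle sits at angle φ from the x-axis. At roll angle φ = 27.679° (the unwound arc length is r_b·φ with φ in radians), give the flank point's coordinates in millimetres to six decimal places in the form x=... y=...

x=12.457118 y=0.412003

pitch radius r_p = m·N/2 = 1.300·19/2 = 12.350000
base radius r_b = r_p·cos α = 12.350000·cos 24.668° = 11.222956
roll angle φ = 27.679° = 0.48308968 rad
x = r_b·(cos φ + φ·sin φ) = 11.222956·(0.88556394 + 0.48308968·0.46451750) = 12.457118
y = r_b·(sin φ − φ·cos φ) = 11.222956·(0.46451750 − 0.48308968·0.88556394) = 0.412003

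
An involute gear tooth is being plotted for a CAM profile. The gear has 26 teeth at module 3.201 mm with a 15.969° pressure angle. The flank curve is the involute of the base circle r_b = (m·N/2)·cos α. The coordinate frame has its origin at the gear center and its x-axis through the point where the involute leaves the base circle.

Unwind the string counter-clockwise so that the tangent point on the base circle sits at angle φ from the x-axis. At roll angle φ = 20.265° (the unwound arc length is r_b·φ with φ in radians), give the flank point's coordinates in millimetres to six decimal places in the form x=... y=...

x=42.431860 y=0.582701

pitch radius r_p = m·N/2 = 3.201·26/2 = 41.613000
base radius r_b = r_p·cos α = 41.613000·cos 15.969° = 40.007183
roll angle φ = 20.265° = 0.35369097 rad
x = r_b·(cos φ + φ·sin φ) = 40.007183·(0.93810069 + 0.35369097·0.34636266) = 42.431860
y = r_b·(sin φ − φ·cos φ) = 40.007183·(0.34636266 − 0.35369097·0.93810069) = 0.582701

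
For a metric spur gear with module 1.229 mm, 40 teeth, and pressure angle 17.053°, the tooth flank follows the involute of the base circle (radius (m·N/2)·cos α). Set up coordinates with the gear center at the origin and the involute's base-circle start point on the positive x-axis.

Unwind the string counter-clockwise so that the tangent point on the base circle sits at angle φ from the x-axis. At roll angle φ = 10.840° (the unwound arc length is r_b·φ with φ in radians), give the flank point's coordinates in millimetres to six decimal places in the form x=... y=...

pitch radius r_p = m·N/2 = 1.229·40/2 = 24.580000
base radius r_b = r_p·cos α = 24.580000·cos 17.053° = 23.499313
roll angle φ = 10.840° = 0.18919369 rad
x = r_b·(cos φ + φ·sin φ) = 23.499313·(0.98215619 + 0.18919369·0.18806703) = 23.916127
y = r_b·(sin φ − φ·cos φ) = 23.499313·(0.18806703 − 0.18919369·0.98215619) = 0.052857

x=23.916127 y=0.052857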